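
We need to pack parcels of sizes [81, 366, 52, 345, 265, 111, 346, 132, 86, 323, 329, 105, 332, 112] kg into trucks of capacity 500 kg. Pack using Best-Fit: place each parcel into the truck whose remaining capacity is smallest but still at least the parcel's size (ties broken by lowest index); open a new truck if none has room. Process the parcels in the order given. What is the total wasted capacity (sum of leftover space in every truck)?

515

Put 81 kg in truck 1; 419 kg remain.
Put 366 kg in truck 1; 53 kg remain.
Put 52 kg in truck 1; 1 kg remain.
Put 345 kg in truck 2; 155 kg remain.
Put 265 kg in truck 3; 235 kg remain.
Put 111 kg in truck 2; 44 kg remain.
Put 346 kg in truck 4; 154 kg remain.
Put 132 kg in truck 4; 22 kg remain.
Put 86 kg in truck 3; 149 kg remain.
Put 323 kg in truck 5; 177 kg remain.
Put 329 kg in truck 6; 171 kg remain.
Put 105 kg in truck 3; 44 kg remain.
Put 332 kg in truck 7; 168 kg remain.
Put 112 kg in truck 7; 56 kg remain.
7 trucks × 500 kg = 3500 kg; used 2985 kg; unused 515 kg.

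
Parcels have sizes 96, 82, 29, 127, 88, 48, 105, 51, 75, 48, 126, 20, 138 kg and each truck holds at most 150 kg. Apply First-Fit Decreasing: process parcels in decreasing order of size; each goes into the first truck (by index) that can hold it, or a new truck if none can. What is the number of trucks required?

8 trucks

Sorted descending: 138, 127, 126, 105, 96, 88, 82, 75, 51, 48, 48, 29, 20.
Put 138 kg in truck 1; 12 kg remain.
Put 127 kg in truck 2; 23 kg remain.
Put 126 kg in truck 3; 24 kg remain.
Put 105 kg in truck 4; 45 kg remain.
Put 96 kg in truck 5; 54 kg remain.
Put 88 kg in truck 6; 62 kg remain.
Put 82 kg in truck 7; 68 kg remain.
Put 75 kg in truck 8; 75 kg remain.
Put 51 kg in truck 5; 3 kg remain.
Put 48 kg in truck 6; 14 kg remain.
Put 48 kg in truck 7; 20 kg remain.
Put 29 kg in truck 4; 16 kg remain.
Put 20 kg in truck 2; 3 kg remain.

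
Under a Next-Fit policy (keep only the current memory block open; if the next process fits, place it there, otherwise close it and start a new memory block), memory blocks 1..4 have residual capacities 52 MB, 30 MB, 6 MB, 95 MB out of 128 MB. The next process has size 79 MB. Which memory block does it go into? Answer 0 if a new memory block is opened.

Next-Fit only looks at memory block 4, which has 95 MB free.
79 MB fits there.

4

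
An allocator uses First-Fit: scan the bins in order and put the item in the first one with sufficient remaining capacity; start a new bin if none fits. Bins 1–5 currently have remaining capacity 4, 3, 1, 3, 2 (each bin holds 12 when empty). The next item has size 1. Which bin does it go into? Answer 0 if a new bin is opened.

1

Bins with room: bin 1 (4), bin 2 (3), bin 3 (1), bin 4 (3), bin 5 (2).
The first with room is bin 1.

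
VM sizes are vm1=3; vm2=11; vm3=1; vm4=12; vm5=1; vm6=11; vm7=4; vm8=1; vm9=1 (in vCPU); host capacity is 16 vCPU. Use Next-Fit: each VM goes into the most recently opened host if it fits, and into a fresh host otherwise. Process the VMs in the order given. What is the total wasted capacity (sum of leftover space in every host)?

19

vm1 (3 vCPU) → host 1 (remaining 13 vCPU)
vm2 (11 vCPU) → host 1 (remaining 2 vCPU)
vm3 (1 vCPU) → host 1 (remaining 1 vCPU)
vm4 (12 vCPU) → host 2 (remaining 4 vCPU)
vm5 (1 vCPU) → host 2 (remaining 3 vCPU)
vm6 (11 vCPU) → host 3 (remaining 5 vCPU)
vm7 (4 vCPU) → host 3 (remaining 1 vCPU)
vm8 (1 vCPU) → host 3 (remaining 0 vCPU)
vm9 (1 vCPU) → host 4 (remaining 15 vCPU)
4 hosts × 16 vCPU = 64 vCPU; used 45 vCPU; unused 19 vCPU.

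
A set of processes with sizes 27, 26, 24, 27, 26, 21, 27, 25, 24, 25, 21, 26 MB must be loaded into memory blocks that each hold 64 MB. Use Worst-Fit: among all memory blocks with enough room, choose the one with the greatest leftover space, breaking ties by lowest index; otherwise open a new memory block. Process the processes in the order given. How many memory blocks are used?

Put 27 MB in memory block 1; 37 MB remain.
Put 26 MB in memory block 1; 11 MB remain.
Put 24 MB in memory block 2; 40 MB remain.
Put 27 MB in memory block 2; 13 MB remain.
Put 26 MB in memory block 3; 38 MB remain.
Put 21 MB in memory block 3; 17 MB remain.
Put 27 MB in memory block 4; 37 MB remain.
Put 25 MB in memory block 4; 12 MB remain.
Put 24 MB in memory block 5; 40 MB remain.
Put 25 MB in memory block 5; 15 MB remain.
Put 21 MB in memory block 6; 43 MB remain.
Put 26 MB in memory block 6; 17 MB remain.
Final memory blocks: [27,26] [24,27] [26,21] [27,25] [24,25] [21,26].

6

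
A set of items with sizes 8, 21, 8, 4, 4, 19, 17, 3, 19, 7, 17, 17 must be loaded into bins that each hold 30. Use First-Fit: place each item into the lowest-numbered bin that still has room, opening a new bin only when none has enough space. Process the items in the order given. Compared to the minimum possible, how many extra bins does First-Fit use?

1

First-Fit: [8,21] [8,4,4,3,7] [19] [17] [19] [17] [17] → 7 bins.
6 items exceed 15 (half the capacity), and no two of those can share a bin, so at least 6 bins are needed.
An optimal packing achieves that bound: [21,8] [19,8,3] [19,7,4] [17,4] [17] [17] → 6 bins.
Excess: 7 − 6 = 1.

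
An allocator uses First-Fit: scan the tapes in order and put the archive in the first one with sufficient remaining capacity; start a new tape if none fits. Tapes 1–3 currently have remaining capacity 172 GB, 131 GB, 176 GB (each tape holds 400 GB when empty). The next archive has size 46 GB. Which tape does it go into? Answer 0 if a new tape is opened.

Tapes with room: tape 1 (172 GB), tape 2 (131 GB), tape 3 (176 GB).
The first with room is tape 1.

1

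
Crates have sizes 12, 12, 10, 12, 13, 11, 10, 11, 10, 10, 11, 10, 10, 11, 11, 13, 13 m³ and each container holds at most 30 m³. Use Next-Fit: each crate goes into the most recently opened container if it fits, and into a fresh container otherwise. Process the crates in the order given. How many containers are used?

9

container 1: place 12 m³, 18 m³ left
container 1: place 12 m³, 6 m³ left
container 2: place 10 m³, 20 m³ left
container 2: place 12 m³, 8 m³ left
container 3: place 13 m³, 17 m³ left
container 3: place 11 m³, 6 m³ left
container 4: place 10 m³, 20 m³ left
container 4: place 11 m³, 9 m³ left
container 5: place 10 m³, 20 m³ left
container 5: place 10 m³, 10 m³ left
container 6: place 11 m³, 19 m³ left
container 6: place 10 m³, 9 m³ left
container 7: place 10 m³, 20 m³ left
container 7: place 11 m³, 9 m³ left
container 8: place 11 m³, 19 m³ left
container 8: place 13 m³, 6 m³ left
container 9: place 13 m³, 17 m³ left
Final containers: [12,12] [10,12] [13,11] [10,11] [10,10] [11,10] [10,11] [11,13] [13].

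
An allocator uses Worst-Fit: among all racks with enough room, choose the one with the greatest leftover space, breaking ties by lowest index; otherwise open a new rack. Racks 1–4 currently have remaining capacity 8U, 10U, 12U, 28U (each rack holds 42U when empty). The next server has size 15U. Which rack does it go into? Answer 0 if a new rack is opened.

Racks with room: rack 4 (28U).
Most room is rack 4 with 28U free.

4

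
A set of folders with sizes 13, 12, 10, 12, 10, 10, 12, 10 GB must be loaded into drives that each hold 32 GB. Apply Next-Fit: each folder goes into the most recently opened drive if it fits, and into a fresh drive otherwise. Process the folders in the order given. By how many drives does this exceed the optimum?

0

Next-Fit: [13,12] [10,12,10] [10,12,10] → 3 drives.
Total size 89 GB; any packing needs at least ⌈89/32⌉ = 3 drives.
So 3 is already optimal.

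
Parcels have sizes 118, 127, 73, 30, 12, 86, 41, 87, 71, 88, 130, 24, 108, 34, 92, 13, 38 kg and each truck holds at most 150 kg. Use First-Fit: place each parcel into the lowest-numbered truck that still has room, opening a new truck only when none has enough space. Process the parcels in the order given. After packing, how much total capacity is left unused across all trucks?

truck 1: place 118 kg, 32 kg left
truck 2: place 127 kg, 23 kg left
truck 3: place 73 kg, 77 kg left
truck 1: place 30 kg, 2 kg left
truck 2: place 12 kg, 11 kg left
truck 4: place 86 kg, 64 kg left
truck 3: place 41 kg, 36 kg left
truck 5: place 87 kg, 63 kg left
truck 6: place 71 kg, 79 kg left
truck 7: place 88 kg, 62 kg left
truck 8: place 130 kg, 20 kg left
truck 3: place 24 kg, 12 kg left
truck 9: place 108 kg, 42 kg left
truck 4: place 34 kg, 30 kg left
truck 10: place 92 kg, 58 kg left
truck 4: place 13 kg, 17 kg left
truck 5: place 38 kg, 25 kg left
10 trucks × 150 kg = 1500 kg; used 1172 kg; unused 328 kg.

328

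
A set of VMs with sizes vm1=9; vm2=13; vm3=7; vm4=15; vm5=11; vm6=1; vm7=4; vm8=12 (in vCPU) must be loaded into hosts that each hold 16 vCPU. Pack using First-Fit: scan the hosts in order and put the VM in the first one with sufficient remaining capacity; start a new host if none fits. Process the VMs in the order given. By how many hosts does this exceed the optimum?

0

First-Fit: [9,7] [13,1] [15] [11,4] [12] → 5 hosts.
Total size 72 vCPU; any packing needs at least ⌈72/16⌉ = 5 hosts.
So 5 is already optimal.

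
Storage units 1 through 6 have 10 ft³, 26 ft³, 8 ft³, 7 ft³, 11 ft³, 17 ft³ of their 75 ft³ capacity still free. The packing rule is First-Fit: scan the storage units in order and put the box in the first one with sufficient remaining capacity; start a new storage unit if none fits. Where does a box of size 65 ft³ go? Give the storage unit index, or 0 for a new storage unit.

No storage unit has ≥ 65 ft³ free, so a new storage unit is opened.

0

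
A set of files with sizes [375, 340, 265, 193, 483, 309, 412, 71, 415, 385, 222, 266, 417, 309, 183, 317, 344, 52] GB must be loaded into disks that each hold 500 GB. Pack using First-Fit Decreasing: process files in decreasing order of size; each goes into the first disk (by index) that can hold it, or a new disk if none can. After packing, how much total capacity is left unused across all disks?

Sorted descending: 483, 417, 415, 412, 385, 375, 344, 340, 317, 309, 309, 266, 265, 222, 193, 183, 71, 52.
disk 1: place 483 GB, 17 GB left
disk 2: place 417 GB, 83 GB left
disk 3: place 415 GB, 85 GB left
disk 4: place 412 GB, 88 GB left
disk 5: place 385 GB, 115 GB left
disk 6: place 375 GB, 125 GB left
disk 7: place 344 GB, 156 GB left
disk 8: place 340 GB, 160 GB left
disk 9: place 317 GB, 183 GB left
disk 10: place 309 GB, 191 GB left
disk 11: place 309 GB, 191 GB left
disk 12: place 266 GB, 234 GB left
disk 13: place 265 GB, 235 GB left
disk 12: place 222 GB, 12 GB left
disk 13: place 193 GB, 42 GB left
disk 9: place 183 GB, 0 GB left
disk 2: place 71 GB, 12 GB left
disk 3: place 52 GB, 33 GB left
13 disks × 500 GB = 6500 GB; used 5358 GB; unused 1142 GB.

1142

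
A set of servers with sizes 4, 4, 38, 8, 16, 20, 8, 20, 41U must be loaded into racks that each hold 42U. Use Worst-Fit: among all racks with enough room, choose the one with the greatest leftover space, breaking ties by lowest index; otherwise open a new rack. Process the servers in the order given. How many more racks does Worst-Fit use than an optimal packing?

1

Worst-Fit: [4,4,8,16] [38] [20,8] [20] [41] → 5 racks.
Total size 159U; any packing needs at least ⌈159/42⌉ = 4 racks.
An optimal packing achieves that bound: [41] [38,4] [20,20] [16,8,8,4] → 4 racks.
Excess: 5 − 4 = 1.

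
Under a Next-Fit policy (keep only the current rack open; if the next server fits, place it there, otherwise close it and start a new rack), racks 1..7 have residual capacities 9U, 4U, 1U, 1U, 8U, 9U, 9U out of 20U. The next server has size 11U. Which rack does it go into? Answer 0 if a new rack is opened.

0

Next-Fit only looks at rack 7, which has 9U free.
11U does not fit, so a new rack is opened.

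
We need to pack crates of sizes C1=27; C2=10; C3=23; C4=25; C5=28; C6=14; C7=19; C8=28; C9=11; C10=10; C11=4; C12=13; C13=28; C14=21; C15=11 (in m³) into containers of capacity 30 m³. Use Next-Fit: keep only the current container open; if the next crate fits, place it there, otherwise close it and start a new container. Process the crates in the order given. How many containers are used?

C1 (27 m³) → container 1 (remaining 3 m³)
C2 (10 m³) → container 2 (remaining 20 m³)
C3 (23 m³) → container 3 (remaining 7 m³)
C4 (25 m³) → container 4 (remaining 5 m³)
C5 (28 m³) → container 5 (remaining 2 m³)
C6 (14 m³) → container 6 (remaining 16 m³)
C7 (19 m³) → container 7 (remaining 11 m³)
C8 (28 m³) → container 8 (remaining 2 m³)
C9 (11 m³) → container 9 (remaining 19 m³)
C10 (10 m³) → container 9 (remaining 9 m³)
C11 (4 m³) → container 9 (remaining 5 m³)
C12 (13 m³) → container 10 (remaining 17 m³)
C13 (28 m³) → container 11 (remaining 2 m³)
C14 (21 m³) → container 12 (remaining 9 m³)
C15 (11 m³) → container 13 (remaining 19 m³)

13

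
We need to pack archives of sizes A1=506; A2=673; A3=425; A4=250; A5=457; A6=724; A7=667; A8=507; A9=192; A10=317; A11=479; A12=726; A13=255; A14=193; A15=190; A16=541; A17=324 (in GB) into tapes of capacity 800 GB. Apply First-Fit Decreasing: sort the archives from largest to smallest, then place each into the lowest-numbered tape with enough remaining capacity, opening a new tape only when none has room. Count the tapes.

Sorted descending: 726, 724, 673, 667, 541, 507, 506, 479, 457, 425, 324, 317, 255, 250, 193, 192, 190.
tape 1: place 726 GB, 74 GB left
tape 2: place 724 GB, 76 GB left
tape 3: place 673 GB, 127 GB left
tape 4: place 667 GB, 133 GB left
tape 5: place 541 GB, 259 GB left
tape 6: place 507 GB, 293 GB left
tape 7: place 506 GB, 294 GB left
tape 8: place 479 GB, 321 GB left
tape 9: place 457 GB, 343 GB left
tape 10: place 425 GB, 375 GB left
tape 9: place 324 GB, 19 GB left
tape 8: place 317 GB, 4 GB left
tape 5: place 255 GB, 4 GB left
tape 6: place 250 GB, 43 GB left
tape 7: place 193 GB, 101 GB left
tape 10: place 192 GB, 183 GB left
tape 11: place 190 GB, 610 GB left
Final tapes: [726] [724] [673] [667] [541,255] [507,250] [506,193] [479,317] [457,324] [425,192] [190].

11 tapes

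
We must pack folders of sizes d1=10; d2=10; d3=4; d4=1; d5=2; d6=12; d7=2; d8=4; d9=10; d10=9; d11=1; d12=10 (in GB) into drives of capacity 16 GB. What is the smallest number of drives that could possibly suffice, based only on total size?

5

Total size = 10 + 10 + 4 + 1 + 2 + 12 + 2 + 4 + 10 + 9 + 1 + 10 = 75 GB.
⌈75 / 16⌉ = 5.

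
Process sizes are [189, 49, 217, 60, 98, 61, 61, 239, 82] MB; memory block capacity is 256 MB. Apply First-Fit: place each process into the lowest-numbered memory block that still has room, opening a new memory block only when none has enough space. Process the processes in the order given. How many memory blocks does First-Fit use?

Put 189 MB in memory block 1; 67 MB remain.
Put 49 MB in memory block 1; 18 MB remain.
Put 217 MB in memory block 2; 39 MB remain.
Put 60 MB in memory block 3; 196 MB remain.
Put 98 MB in memory block 3; 98 MB remain.
Put 61 MB in memory block 3; 37 MB remain.
Put 61 MB in memory block 4; 195 MB remain.
Put 239 MB in memory block 5; 17 MB remain.
Put 82 MB in memory block 4; 113 MB remain.
Final memory blocks: [189,49] [217] [60,98,61] [61,82] [239].

5 memory blocks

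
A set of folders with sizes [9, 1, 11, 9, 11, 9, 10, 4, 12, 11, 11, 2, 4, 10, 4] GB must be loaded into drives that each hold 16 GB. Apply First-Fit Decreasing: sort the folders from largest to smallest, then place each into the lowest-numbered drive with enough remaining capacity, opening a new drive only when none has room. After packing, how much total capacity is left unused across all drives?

42

Sorted descending: 12, 11, 11, 11, 11, 10, 10, 9, 9, 9, 4, 4, 4, 2, 1.
12 GB → drive 1 (remaining 4 GB)
11 GB → drive 2 (remaining 5 GB)
11 GB → drive 3 (remaining 5 GB)
11 GB → drive 4 (remaining 5 GB)
11 GB → drive 5 (remaining 5 GB)
10 GB → drive 6 (remaining 6 GB)
10 GB → drive 7 (remaining 6 GB)
9 GB → drive 8 (remaining 7 GB)
9 GB → drive 9 (remaining 7 GB)
9 GB → drive 10 (remaining 7 GB)
4 GB → drive 1 (remaining 0 GB)
4 GB → drive 2 (remaining 1 GB)
4 GB → drive 3 (remaining 1 GB)
2 GB → drive 4 (remaining 3 GB)
1 GB → drive 2 (remaining 0 GB)
10 drives × 16 GB = 160 GB; used 118 GB; unused 42 GB.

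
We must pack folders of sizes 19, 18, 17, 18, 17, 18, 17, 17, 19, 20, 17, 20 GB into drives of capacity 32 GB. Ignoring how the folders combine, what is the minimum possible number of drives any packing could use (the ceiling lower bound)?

7 drives

Total size = 19 + 18 + 17 + 18 + 17 + 18 + 17 + 17 + 19 + 20 + 17 + 20 = 217 GB.
⌈217 / 32⌉ = 7.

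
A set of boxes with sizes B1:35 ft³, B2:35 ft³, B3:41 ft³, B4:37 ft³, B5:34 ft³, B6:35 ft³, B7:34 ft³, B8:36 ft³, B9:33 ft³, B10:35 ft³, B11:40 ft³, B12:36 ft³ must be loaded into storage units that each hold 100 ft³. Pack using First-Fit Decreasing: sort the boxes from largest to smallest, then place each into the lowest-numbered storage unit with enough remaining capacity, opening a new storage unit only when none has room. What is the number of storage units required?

6 storage units

Sorted descending: 41, 40, 37, 36, 36, 35, 35, 35, 35, 34, 34, 33.
41 ft³ → storage unit 1 (remaining 59 ft³)
40 ft³ → storage unit 1 (remaining 19 ft³)
37 ft³ → storage unit 2 (remaining 63 ft³)
36 ft³ → storage unit 2 (remaining 27 ft³)
36 ft³ → storage unit 3 (remaining 64 ft³)
35 ft³ → storage unit 3 (remaining 29 ft³)
35 ft³ → storage unit 4 (remaining 65 ft³)
35 ft³ → storage unit 4 (remaining 30 ft³)
35 ft³ → storage unit 5 (remaining 65 ft³)
34 ft³ → storage unit 5 (remaining 31 ft³)
34 ft³ → storage unit 6 (remaining 66 ft³)
33 ft³ → storage unit 6 (remaining 33 ft³)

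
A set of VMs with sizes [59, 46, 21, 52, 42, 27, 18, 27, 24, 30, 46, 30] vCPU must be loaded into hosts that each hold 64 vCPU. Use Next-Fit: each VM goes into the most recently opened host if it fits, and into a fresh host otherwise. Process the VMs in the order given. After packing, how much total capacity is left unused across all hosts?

59 vCPU → host 1 (remaining 5 vCPU)
46 vCPU → host 2 (remaining 18 vCPU)
21 vCPU → host 3 (remaining 43 vCPU)
52 vCPU → host 4 (remaining 12 vCPU)
42 vCPU → host 5 (remaining 22 vCPU)
27 vCPU → host 6 (remaining 37 vCPU)
18 vCPU → host 6 (remaining 19 vCPU)
27 vCPU → host 7 (remaining 37 vCPU)
24 vCPU → host 7 (remaining 13 vCPU)
30 vCPU → host 8 (remaining 34 vCPU)
46 vCPU → host 9 (remaining 18 vCPU)
30 vCPU → host 10 (remaining 34 vCPU)
10 hosts × 64 vCPU = 640 vCPU; used 422 vCPU; unused 218 vCPU.

218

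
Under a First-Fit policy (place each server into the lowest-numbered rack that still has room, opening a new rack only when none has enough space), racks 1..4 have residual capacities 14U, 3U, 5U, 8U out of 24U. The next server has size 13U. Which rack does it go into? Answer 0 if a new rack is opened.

1

Racks with room: rack 1 (14U).
The first with room is rack 1.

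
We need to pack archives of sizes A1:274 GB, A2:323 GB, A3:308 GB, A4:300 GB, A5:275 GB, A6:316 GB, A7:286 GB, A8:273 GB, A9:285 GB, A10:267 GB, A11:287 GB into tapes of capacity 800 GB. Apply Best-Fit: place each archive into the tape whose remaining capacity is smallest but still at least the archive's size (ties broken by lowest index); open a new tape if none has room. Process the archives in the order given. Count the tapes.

A1 (274 GB) → tape 1 (remaining 526 GB)
A2 (323 GB) → tape 1 (remaining 203 GB)
A3 (308 GB) → tape 2 (remaining 492 GB)
A4 (300 GB) → tape 2 (remaining 192 GB)
A5 (275 GB) → tape 3 (remaining 525 GB)
A6 (316 GB) → tape 3 (remaining 209 GB)
A7 (286 GB) → tape 4 (remaining 514 GB)
A8 (273 GB) → tape 4 (remaining 241 GB)
A9 (285 GB) → tape 5 (remaining 515 GB)
A10 (267 GB) → tape 5 (remaining 248 GB)
A11 (287 GB) → tape 6 (remaining 513 GB)
Final tapes: [274,323] [308,300] [275,316] [286,273] [285,267] [287].

6 tapes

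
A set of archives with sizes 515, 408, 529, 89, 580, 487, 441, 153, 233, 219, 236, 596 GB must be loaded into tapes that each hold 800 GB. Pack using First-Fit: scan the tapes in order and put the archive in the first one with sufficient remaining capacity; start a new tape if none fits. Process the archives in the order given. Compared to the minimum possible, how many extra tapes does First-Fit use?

0

First-Fit: [515,89,153] [408,233] [529,219] [580] [487,236] [441] [596] → 7 tapes.
7 archives exceed 400 GB (half the capacity), and no two of those can share a tape, so at least 7 tapes are needed.
So 7 is already optimal.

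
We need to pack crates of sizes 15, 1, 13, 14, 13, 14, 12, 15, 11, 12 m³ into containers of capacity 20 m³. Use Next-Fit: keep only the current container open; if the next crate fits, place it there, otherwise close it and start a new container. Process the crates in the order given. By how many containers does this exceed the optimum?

Next-Fit: [15,1] [13] [14] [13] [14] [12] [15] [11] [12] → 9 containers.
9 crates exceed 10 m³ (half the capacity), and no two of those can share a container, so at least 9 containers are needed.
So 9 is already optimal.

0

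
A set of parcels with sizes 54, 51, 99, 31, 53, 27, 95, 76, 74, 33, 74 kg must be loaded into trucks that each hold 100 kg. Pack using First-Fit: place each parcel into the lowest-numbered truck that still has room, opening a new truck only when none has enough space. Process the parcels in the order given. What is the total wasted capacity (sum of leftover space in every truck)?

133

truck 1: place 54 kg, 46 kg left
truck 2: place 51 kg, 49 kg left
truck 3: place 99 kg, 1 kg left
truck 1: place 31 kg, 15 kg left
truck 4: place 53 kg, 47 kg left
truck 2: place 27 kg, 22 kg left
truck 5: place 95 kg, 5 kg left
truck 6: place 76 kg, 24 kg left
truck 7: place 74 kg, 26 kg left
truck 4: place 33 kg, 14 kg left
truck 8: place 74 kg, 26 kg left
8 trucks × 100 kg = 800 kg; used 667 kg; unused 133 kg.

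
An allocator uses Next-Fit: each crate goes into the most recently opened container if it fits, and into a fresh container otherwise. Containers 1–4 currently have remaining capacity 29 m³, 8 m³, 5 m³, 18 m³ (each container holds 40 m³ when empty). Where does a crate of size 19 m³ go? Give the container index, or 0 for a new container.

0

Next-Fit only looks at container 4, which has 18 m³ free.
19 m³ does not fit, so a new container is opened.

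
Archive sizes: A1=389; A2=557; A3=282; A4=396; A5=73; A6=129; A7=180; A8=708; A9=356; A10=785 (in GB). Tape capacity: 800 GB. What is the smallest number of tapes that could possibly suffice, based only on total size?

5

Total size = 389 + 557 + 282 + 396 + 73 + 129 + 180 + 708 + 356 + 785 = 3855 GB.
⌈3855 / 800⌉ = 5.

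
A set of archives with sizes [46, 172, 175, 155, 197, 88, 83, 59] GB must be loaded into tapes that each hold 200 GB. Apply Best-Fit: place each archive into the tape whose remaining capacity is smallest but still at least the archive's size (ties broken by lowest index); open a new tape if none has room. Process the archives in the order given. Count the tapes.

Put 46 GB in tape 1; 154 GB remain.
Put 172 GB in tape 2; 28 GB remain.
Put 175 GB in tape 3; 25 GB remain.
Put 155 GB in tape 4; 45 GB remain.
Put 197 GB in tape 5; 3 GB remain.
Put 88 GB in tape 1; 66 GB remain.
Put 83 GB in tape 6; 117 GB remain.
Put 59 GB in tape 1; 7 GB remain.

6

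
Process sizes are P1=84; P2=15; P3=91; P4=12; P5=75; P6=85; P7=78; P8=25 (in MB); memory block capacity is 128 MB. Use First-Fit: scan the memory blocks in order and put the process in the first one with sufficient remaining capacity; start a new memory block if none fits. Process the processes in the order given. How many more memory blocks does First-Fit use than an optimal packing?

0

First-Fit: [84,15,12] [91,25] [75] [85] [78] → 5 memory blocks.
5 processes exceed 64 MB (half the capacity), and no two of those can share a memory block, so at least 5 memory blocks are needed.
So 5 is already optimal.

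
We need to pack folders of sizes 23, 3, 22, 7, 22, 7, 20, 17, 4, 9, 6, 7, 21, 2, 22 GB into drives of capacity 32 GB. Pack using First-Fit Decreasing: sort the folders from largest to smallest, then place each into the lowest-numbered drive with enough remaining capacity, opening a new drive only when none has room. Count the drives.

Sorted descending: 23, 22, 22, 22, 21, 20, 17, 9, 7, 7, 7, 6, 4, 3, 2.
Put 23 GB in drive 1; 9 GB remain.
Put 22 GB in drive 2; 10 GB remain.
Put 22 GB in drive 3; 10 GB remain.
Put 22 GB in drive 4; 10 GB remain.
Put 21 GB in drive 5; 11 GB remain.
Put 20 GB in drive 6; 12 GB remain.
Put 17 GB in drive 7; 15 GB remain.
Put 9 GB in drive 1; 0 GB remain.
Put 7 GB in drive 2; 3 GB remain.
Put 7 GB in drive 3; 3 GB remain.
Put 7 GB in drive 4; 3 GB remain.
Put 6 GB in drive 5; 5 GB remain.
Put 4 GB in drive 5; 1 GB remain.
Put 3 GB in drive 2; 0 GB remain.
Put 2 GB in drive 3; 1 GB remain.

7 drives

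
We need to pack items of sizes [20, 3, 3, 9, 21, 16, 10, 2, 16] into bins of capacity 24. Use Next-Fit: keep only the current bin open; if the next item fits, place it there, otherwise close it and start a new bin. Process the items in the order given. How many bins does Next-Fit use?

Put 20 in bin 1; 4 remain.
Put 3 in bin 1; 1 remain.
Put 3 in bin 2; 21 remain.
Put 9 in bin 2; 12 remain.
Put 21 in bin 3; 3 remain.
Put 16 in bin 4; 8 remain.
Put 10 in bin 5; 14 remain.
Put 2 in bin 5; 12 remain.
Put 16 in bin 6; 8 remain.
Final bins: [20,3] [3,9] [21] [16] [10,2] [16].

6 bins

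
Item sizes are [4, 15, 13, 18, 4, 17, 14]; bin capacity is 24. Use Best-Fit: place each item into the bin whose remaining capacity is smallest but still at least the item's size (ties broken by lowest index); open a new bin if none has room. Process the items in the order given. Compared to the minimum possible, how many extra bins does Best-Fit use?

0

Best-Fit: [4,15,4] [13] [18] [17] [14] → 5 bins.
5 items exceed 12 (half the capacity), and no two of those can share a bin, so at least 5 bins are needed.
So 5 is already optimal.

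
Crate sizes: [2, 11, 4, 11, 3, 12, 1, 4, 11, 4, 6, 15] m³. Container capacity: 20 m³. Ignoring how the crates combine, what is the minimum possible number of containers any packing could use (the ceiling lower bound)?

Total size = 2 + 11 + 4 + 11 + 3 + 12 + 1 + 4 + 11 + 4 + 6 + 15 = 84 m³.
⌈84 / 20⌉ = 5.

5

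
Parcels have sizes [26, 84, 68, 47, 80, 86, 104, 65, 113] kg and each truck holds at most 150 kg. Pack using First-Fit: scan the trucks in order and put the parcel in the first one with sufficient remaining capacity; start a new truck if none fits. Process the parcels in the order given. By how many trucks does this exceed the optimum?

1

First-Fit: [26,84] [68,47] [80,65] [86] [104] [113] → 6 trucks.
Total size 673 kg; any packing needs at least ⌈673/150⌉ = 5 trucks.
An optimal packing achieves that bound: [113,26] [104] [86,47] [84,65] [80,68] → 5 trucks.
Excess: 6 − 5 = 1.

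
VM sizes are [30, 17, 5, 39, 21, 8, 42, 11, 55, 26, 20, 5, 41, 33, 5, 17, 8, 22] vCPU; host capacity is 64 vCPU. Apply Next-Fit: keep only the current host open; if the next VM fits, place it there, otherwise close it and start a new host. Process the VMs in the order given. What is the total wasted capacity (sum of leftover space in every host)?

Put 30 vCPU in host 1; 34 vCPU remain.
Put 17 vCPU in host 1; 17 vCPU remain.
Put 5 vCPU in host 1; 12 vCPU remain.
Put 39 vCPU in host 2; 25 vCPU remain.
Put 21 vCPU in host 2; 4 vCPU remain.
Put 8 vCPU in host 3; 56 vCPU remain.
Put 42 vCPU in host 3; 14 vCPU remain.
Put 11 vCPU in host 3; 3 vCPU remain.
Put 55 vCPU in host 4; 9 vCPU remain.
Put 26 vCPU in host 5; 38 vCPU remain.
Put 20 vCPU in host 5; 18 vCPU remain.
Put 5 vCPU in host 5; 13 vCPU remain.
Put 41 vCPU in host 6; 23 vCPU remain.
Put 33 vCPU in host 7; 31 vCPU remain.
Put 5 vCPU in host 7; 26 vCPU remain.
Put 17 vCPU in host 7; 9 vCPU remain.
Put 8 vCPU in host 7; 1 vCPU remain.
Put 22 vCPU in host 8; 42 vCPU remain.
8 hosts × 64 vCPU = 512 vCPU; used 405 vCPU; unused 107 vCPU.

107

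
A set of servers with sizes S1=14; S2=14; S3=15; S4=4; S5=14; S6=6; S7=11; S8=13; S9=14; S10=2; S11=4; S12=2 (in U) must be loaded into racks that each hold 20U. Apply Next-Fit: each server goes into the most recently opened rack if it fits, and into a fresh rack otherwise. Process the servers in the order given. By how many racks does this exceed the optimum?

1

Next-Fit: [14] [14] [15,4] [14,6] [11] [13] [14,2,4] [2] → 8 racks.
7 servers exceed 10U (half the capacity), and no two of those can share a rack, so at least 7 racks are needed.
An optimal packing achieves that bound: [15,4] [14,6] [14,4,2] [14,2] [14] [13] [11] → 7 racks.
Excess: 8 − 7 = 1.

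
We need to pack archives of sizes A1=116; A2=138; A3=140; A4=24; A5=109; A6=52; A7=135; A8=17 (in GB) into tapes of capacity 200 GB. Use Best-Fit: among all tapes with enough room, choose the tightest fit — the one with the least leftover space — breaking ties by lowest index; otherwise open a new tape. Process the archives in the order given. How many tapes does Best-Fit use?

5 tapes

A1 (116 GB) → tape 1 (remaining 84 GB)
A2 (138 GB) → tape 2 (remaining 62 GB)
A3 (140 GB) → tape 3 (remaining 60 GB)
A4 (24 GB) → tape 3 (remaining 36 GB)
A5 (109 GB) → tape 4 (remaining 91 GB)
A6 (52 GB) → tape 2 (remaining 10 GB)
A7 (135 GB) → tape 5 (remaining 65 GB)
A8 (17 GB) → tape 3 (remaining 19 GB)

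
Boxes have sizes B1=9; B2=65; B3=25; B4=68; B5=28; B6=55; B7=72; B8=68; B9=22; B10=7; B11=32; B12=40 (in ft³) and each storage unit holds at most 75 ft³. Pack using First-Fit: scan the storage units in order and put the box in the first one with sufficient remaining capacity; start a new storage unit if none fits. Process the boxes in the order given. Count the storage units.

B1 (9 ft³) → storage unit 1 (remaining 66 ft³)
B2 (65 ft³) → storage unit 1 (remaining 1 ft³)
B3 (25 ft³) → storage unit 2 (remaining 50 ft³)
B4 (68 ft³) → storage unit 3 (remaining 7 ft³)
B5 (28 ft³) → storage unit 2 (remaining 22 ft³)
B6 (55 ft³) → storage unit 4 (remaining 20 ft³)
B7 (72 ft³) → storage unit 5 (remaining 3 ft³)
B8 (68 ft³) → storage unit 6 (remaining 7 ft³)
B9 (22 ft³) → storage unit 2 (remaining 0 ft³)
B10 (7 ft³) → storage unit 3 (remaining 0 ft³)
B11 (32 ft³) → storage unit 7 (remaining 43 ft³)
B12 (40 ft³) → storage unit 7 (remaining 3 ft³)

7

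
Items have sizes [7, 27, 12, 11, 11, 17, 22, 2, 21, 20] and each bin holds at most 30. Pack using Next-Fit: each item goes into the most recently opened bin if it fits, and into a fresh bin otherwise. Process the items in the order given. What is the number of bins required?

7 → bin 1 (remaining 23)
27 → bin 2 (remaining 3)
12 → bin 3 (remaining 18)
11 → bin 3 (remaining 7)
11 → bin 4 (remaining 19)
17 → bin 4 (remaining 2)
22 → bin 5 (remaining 8)
2 → bin 5 (remaining 6)
21 → bin 6 (remaining 9)
20 → bin 7 (remaining 10)

7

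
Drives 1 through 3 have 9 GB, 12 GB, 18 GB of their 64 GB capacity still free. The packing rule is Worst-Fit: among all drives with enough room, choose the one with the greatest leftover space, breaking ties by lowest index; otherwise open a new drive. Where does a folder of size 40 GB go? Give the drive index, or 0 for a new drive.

0

No drive has ≥ 40 GB free, so a new drive is opened.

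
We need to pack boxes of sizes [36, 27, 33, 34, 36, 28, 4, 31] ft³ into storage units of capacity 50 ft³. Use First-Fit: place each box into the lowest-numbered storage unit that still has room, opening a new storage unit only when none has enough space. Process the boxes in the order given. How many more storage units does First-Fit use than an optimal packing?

First-Fit: [36,4] [27] [33] [34] [36] [28] [31] → 7 storage units.
7 boxes exceed 25 ft³ (half the capacity), and no two of those can share a storage unit, so at least 7 storage units are needed.
So 7 is already optimal.

0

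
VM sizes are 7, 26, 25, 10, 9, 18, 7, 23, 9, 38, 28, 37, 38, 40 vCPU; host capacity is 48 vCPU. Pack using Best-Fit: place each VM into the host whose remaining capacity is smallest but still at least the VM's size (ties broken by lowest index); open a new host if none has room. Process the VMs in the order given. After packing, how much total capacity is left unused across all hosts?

69

Put 7 vCPU in host 1; 41 vCPU remain.
Put 26 vCPU in host 1; 15 vCPU remain.
Put 25 vCPU in host 2; 23 vCPU remain.
Put 10 vCPU in host 1; 5 vCPU remain.
Put 9 vCPU in host 2; 14 vCPU remain.
Put 18 vCPU in host 3; 30 vCPU remain.
Put 7 vCPU in host 2; 7 vCPU remain.
Put 23 vCPU in host 3; 7 vCPU remain.
Put 9 vCPU in host 4; 39 vCPU remain.
Put 38 vCPU in host 4; 1 vCPU remain.
Put 28 vCPU in host 5; 20 vCPU remain.
Put 37 vCPU in host 6; 11 vCPU remain.
Put 38 vCPU in host 7; 10 vCPU remain.
Put 40 vCPU in host 8; 8 vCPU remain.
8 hosts × 48 vCPU = 384 vCPU; used 315 vCPU; unused 69 vCPU.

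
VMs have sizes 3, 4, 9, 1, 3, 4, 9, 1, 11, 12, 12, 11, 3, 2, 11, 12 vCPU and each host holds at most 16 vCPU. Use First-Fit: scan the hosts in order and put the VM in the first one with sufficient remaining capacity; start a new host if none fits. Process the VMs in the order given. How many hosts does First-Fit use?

9

Put 3 vCPU in host 1; 13 vCPU remain.
Put 4 vCPU in host 1; 9 vCPU remain.
Put 9 vCPU in host 1; 0 vCPU remain.
Put 1 vCPU in host 2; 15 vCPU remain.
Put 3 vCPU in host 2; 12 vCPU remain.
Put 4 vCPU in host 2; 8 vCPU remain.
Put 9 vCPU in host 3; 7 vCPU remain.
Put 1 vCPU in host 2; 7 vCPU remain.
Put 11 vCPU in host 4; 5 vCPU remain.
Put 12 vCPU in host 5; 4 vCPU remain.
Put 12 vCPU in host 6; 4 vCPU remain.
Put 11 vCPU in host 7; 5 vCPU remain.
Put 3 vCPU in host 2; 4 vCPU remain.
Put 2 vCPU in host 2; 2 vCPU remain.
Put 11 vCPU in host 8; 5 vCPU remain.
Put 12 vCPU in host 9; 4 vCPU remain.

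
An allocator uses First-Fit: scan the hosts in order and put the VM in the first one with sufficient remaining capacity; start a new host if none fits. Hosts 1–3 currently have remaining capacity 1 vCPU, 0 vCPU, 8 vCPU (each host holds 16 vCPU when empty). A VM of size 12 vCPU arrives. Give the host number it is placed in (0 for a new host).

0

No host has ≥ 12 vCPU free, so a new host is opened.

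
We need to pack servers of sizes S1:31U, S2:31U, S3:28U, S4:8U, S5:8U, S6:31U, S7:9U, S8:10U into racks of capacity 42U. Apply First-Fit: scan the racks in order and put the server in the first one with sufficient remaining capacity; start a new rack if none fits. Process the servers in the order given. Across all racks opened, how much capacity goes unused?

S1 (31U) → rack 1 (remaining 11U)
S2 (31U) → rack 2 (remaining 11U)
S3 (28U) → rack 3 (remaining 14U)
S4 (8U) → rack 1 (remaining 3U)
S5 (8U) → rack 2 (remaining 3U)
S6 (31U) → rack 4 (remaining 11U)
S7 (9U) → rack 3 (remaining 5U)
S8 (10U) → rack 4 (remaining 1U)
4 racks × 42U = 168U; used 156U; unused 12U.

12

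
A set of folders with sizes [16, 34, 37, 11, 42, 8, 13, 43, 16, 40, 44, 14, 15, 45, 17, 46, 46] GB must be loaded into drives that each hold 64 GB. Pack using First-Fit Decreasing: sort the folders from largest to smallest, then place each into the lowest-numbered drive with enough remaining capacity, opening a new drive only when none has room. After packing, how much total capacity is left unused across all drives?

Sorted descending: 46, 46, 45, 44, 43, 42, 40, 37, 34, 17, 16, 16, 15, 14, 13, 11, 8.
drive 1: place 46 GB, 18 GB left
drive 2: place 46 GB, 18 GB left
drive 3: place 45 GB, 19 GB left
drive 4: place 44 GB, 20 GB left
drive 5: place 43 GB, 21 GB left
drive 6: place 42 GB, 22 GB left
drive 7: place 40 GB, 24 GB left
drive 8: place 37 GB, 27 GB left
drive 9: place 34 GB, 30 GB left
drive 1: place 17 GB, 1 GB left
drive 2: place 16 GB, 2 GB left
drive 3: place 16 GB, 3 GB left
drive 4: place 15 GB, 5 GB left
drive 5: place 14 GB, 7 GB left
drive 6: place 13 GB, 9 GB left
drive 7: place 11 GB, 13 GB left
drive 6: place 8 GB, 1 GB left
9 drives × 64 GB = 576 GB; used 487 GB; unused 89 GB.

89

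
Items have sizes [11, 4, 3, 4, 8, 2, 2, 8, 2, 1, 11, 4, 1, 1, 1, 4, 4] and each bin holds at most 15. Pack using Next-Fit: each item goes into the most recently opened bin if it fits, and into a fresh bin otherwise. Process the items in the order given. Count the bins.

Put 11 in bin 1; 4 remain.
Put 4 in bin 1; 0 remain.
Put 3 in bin 2; 12 remain.
Put 4 in bin 2; 8 remain.
Put 8 in bin 2; 0 remain.
Put 2 in bin 3; 13 remain.
Put 2 in bin 3; 11 remain.
Put 8 in bin 3; 3 remain.
Put 2 in bin 3; 1 remain.
Put 1 in bin 3; 0 remain.
Put 11 in bin 4; 4 remain.
Put 4 in bin 4; 0 remain.
Put 1 in bin 5; 14 remain.
Put 1 in bin 5; 13 remain.
Put 1 in bin 5; 12 remain.
Put 4 in bin 5; 8 remain.
Put 4 in bin 5; 4 remain.
Final bins: [11,4] [3,4,8] [2,2,8,2,1] [11,4] [1,1,1,4,4].

5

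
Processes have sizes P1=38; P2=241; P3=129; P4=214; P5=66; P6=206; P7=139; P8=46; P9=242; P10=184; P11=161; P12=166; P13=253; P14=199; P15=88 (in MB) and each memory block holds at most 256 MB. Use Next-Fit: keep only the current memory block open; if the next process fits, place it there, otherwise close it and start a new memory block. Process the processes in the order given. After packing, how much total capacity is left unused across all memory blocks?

1212

Put P1 (38 MB) in memory block 1; 218 MB remain.
Put P2 (241 MB) in memory block 2; 15 MB remain.
Put P3 (129 MB) in memory block 3; 127 MB remain.
Put P4 (214 MB) in memory block 4; 42 MB remain.
Put P5 (66 MB) in memory block 5; 190 MB remain.
Put P6 (206 MB) in memory block 6; 50 MB remain.
Put P7 (139 MB) in memory block 7; 117 MB remain.
Put P8 (46 MB) in memory block 7; 71 MB remain.
Put P9 (242 MB) in memory block 8; 14 MB remain.
Put P10 (184 MB) in memory block 9; 72 MB remain.
Put P11 (161 MB) in memory block 10; 95 MB remain.
Put P12 (166 MB) in memory block 11; 90 MB remain.
Put P13 (253 MB) in memory block 12; 3 MB remain.
Put P14 (199 MB) in memory block 13; 57 MB remain.
Put P15 (88 MB) in memory block 14; 168 MB remain.
14 memory blocks × 256 MB = 3584 MB; used 2372 MB; unused 1212 MB.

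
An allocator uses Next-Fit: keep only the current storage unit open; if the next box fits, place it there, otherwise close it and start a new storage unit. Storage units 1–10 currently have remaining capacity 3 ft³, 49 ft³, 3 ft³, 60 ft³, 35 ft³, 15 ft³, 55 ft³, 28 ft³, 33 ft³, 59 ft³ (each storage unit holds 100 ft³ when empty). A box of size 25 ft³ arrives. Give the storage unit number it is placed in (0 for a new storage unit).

Next-Fit only looks at storage unit 10, which has 59 ft³ free.
25 ft³ fits there.

10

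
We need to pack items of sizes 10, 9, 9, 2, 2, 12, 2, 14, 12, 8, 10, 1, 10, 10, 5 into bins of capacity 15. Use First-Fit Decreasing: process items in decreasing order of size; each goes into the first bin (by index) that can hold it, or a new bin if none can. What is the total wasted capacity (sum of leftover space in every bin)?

Sorted descending: 14, 12, 12, 10, 10, 10, 10, 9, 9, 8, 5, 2, 2, 2, 1.
14 → bin 1 (remaining 1)
12 → bin 2 (remaining 3)
12 → bin 3 (remaining 3)
10 → bin 4 (remaining 5)
10 → bin 5 (remaining 5)
10 → bin 6 (remaining 5)
10 → bin 7 (remaining 5)
9 → bin 8 (remaining 6)
9 → bin 9 (remaining 6)
8 → bin 10 (remaining 7)
5 → bin 4 (remaining 0)
2 → bin 2 (remaining 1)
2 → bin 3 (remaining 1)
2 → bin 5 (remaining 3)
1 → bin 1 (remaining 0)
10 bins × 15 = 150; used 116; unused 34.

34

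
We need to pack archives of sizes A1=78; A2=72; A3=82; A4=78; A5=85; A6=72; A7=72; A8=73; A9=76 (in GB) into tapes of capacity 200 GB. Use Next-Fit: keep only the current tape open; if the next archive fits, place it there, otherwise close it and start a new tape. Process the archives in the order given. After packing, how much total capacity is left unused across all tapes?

312

tape 1: place A1 (78 GB), 122 GB left
tape 1: place A2 (72 GB), 50 GB left
tape 2: place A3 (82 GB), 118 GB left
tape 2: place A4 (78 GB), 40 GB left
tape 3: place A5 (85 GB), 115 GB left
tape 3: place A6 (72 GB), 43 GB left
tape 4: place A7 (72 GB), 128 GB left
tape 4: place A8 (73 GB), 55 GB left
tape 5: place A9 (76 GB), 124 GB left
5 tapes × 200 GB = 1000 GB; used 688 GB; unused 312 GB.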